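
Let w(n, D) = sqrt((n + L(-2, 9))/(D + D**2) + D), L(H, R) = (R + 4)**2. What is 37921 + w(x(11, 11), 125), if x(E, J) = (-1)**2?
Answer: 37921 + 2*sqrt(344561)/105 ≈ 37932.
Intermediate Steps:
L(H, R) = (4 + R)**2
x(E, J) = 1
w(n, D) = sqrt(D + (169 + n)/(D + D**2)) (w(n, D) = sqrt((n + (4 + 9)**2)/(D + D**2) + D) = sqrt((n + 13**2)/(D + D**2) + D) = sqrt((n + 169)/(D + D**2) + D) = sqrt((169 + n)/(D + D**2) + D) = sqrt(D + (169 + n)/(D + D**2)))
37921 + w(x(11, 11), 125) = 37921 + sqrt((169 + 1 + 125**2*(1 + 125))/(125*(1 + 125))) = 37921 + sqrt((1/125)*(169 + 1 + 15625*126)/126) = 37921 + sqrt((1/125)*(1/126)*(169 + 1 + 1968750)) = 37921 + sqrt((1/125)*(1/126)*1968920) = 37921 + sqrt(196892/1575) = 37921 + 2*sqrt(344561)/105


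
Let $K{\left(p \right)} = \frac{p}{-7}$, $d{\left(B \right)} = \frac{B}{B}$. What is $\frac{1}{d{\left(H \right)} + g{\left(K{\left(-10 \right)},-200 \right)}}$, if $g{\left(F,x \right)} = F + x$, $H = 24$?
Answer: $- \frac{7}{1383} \approx -0.0050615$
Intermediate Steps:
$d{\left(B \right)} = 1$
$K{\left(p \right)} = - \frac{p}{7}$ ($K{\left(p \right)} = p \left(- \frac{1}{7}\right) = - \frac{p}{7}$)
$\frac{1}{d{\left(H \right)} + g{\left(K{\left(-10 \right)},-200 \right)}} = \frac{1}{1 - \frac{1390}{7}} = \frac{1}{- \frac{1383}{7}} = - \frac{7}{1383}$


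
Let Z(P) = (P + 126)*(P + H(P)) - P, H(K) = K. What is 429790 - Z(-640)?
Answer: -228770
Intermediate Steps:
Z(P) = -P + 2*P*(126 + P) (Z(P) = (P + 126)*(P + P) - P = (126 + P)*(2*P) - P = 2*P*(126 + P) - P = -P + 2*P*(126 + P))
429790 - Z(-640) = 429790 - (-640)*(251 + 2*(-640)) = 429790 - (-640)*(251 - 1280) = 429790 - (-640)*(-1029) = 429790 - 1*658560 = 429790 - 658560 = -228770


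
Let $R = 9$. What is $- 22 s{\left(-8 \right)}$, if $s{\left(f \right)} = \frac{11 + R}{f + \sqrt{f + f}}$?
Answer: $44 + 22 i \approx 44.0 + 22.0 i$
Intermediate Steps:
$s{\left(f \right)} = \frac{20}{f + \sqrt{2} \sqrt{f}}$ ($s{\left(f \right)} = \frac{11 + 9}{f + \sqrt{f + f}} = \frac{20}{f + \sqrt{2 f}} = \frac{20}{f + \sqrt{2} \sqrt{f}}$)
$- 22 s{\left(-8 \right)} = - 22 \frac{20}{-8 + \sqrt{2} \sqrt{-8}} = - 22 \frac{20}{-8 + \sqrt{2} \cdot 2 i \sqrt{2}} = - 22 \frac{20}{-8 + 4 i} = - 22 \cdot 20 \frac{-8 - 4 i}{80} = - 22 \frac{-8 - 4 i}{4} = - \frac{11 \left(-8 - 4 i\right)}{2}$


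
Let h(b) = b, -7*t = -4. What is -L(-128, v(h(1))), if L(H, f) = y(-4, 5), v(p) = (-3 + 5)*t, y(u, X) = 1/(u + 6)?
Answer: -1/2 ≈ -0.50000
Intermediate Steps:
t = 4/7 (t = -1/7*(-4) = 4/7 ≈ 0.57143)
y(u, X) = 1/(6 + u)
v(p) = 8/7 (v(p) = (-3 + 5)*(4/7) = 2*(4/7) = 8/7)
L(H, f) = 1/2 (L(H, f) = 1/(6 - 4) = 1/2)
-L(-128, v(h(1))) = -1*1/2 = -1/2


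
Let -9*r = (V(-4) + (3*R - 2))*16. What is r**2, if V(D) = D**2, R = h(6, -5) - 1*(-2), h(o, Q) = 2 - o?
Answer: 16384/81 ≈ 202.27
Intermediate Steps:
R = -2 (R = (2 - 1*6) - 1*(-2) = (2 - 6) + 2 = -4 + 2 = -2)
r = -128/9 (r = -((-4)**2 + (3*(-2) - 2))*16/9 = -(16 + (-6 - 2))*16/9 = -(16 - 8)*16/9 = -8*16/9 = -1/9*128 = -128/9 ≈ -14.222)
r**2 = (-128/9)**2 = 16384/81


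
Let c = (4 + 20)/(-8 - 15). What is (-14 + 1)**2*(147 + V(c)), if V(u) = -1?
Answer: 24674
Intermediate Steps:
c = -24/23 (c = 24/(-23) = 24*(-1/23) = -24/23 ≈ -1.0435)
(-14 + 1)**2*(147 + V(c)) = (-14 + 1)**2*(147 - 1) = (-13)**2*146 = 169*146 = 24674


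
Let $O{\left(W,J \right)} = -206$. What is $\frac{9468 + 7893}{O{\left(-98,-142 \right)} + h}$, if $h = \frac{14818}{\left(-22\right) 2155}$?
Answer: $- \frac{137180835}{1630213} \approx -84.149$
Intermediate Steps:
$h = - \frac{7409}{23705}$ ($h = \frac{14818}{-47410} = 14818 \left(- \frac{1}{47410}\right) = - \frac{7409}{23705} \approx -0.31255$)
$\frac{9468 + 7893}{O{\left(-98,-142 \right)} + h} = \frac{9468 + 7893}{-206 - \frac{7409}{23705}} = \frac{17361}{- \frac{4890639}{23705}} = 17361 \left(- \frac{23705}{4890639}\right) = - \frac{137180835}{1630213}$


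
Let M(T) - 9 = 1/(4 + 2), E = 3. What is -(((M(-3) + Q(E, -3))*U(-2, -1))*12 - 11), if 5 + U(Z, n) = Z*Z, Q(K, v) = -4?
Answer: 73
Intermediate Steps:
U(Z, n) = -5 + Z² (U(Z, n) = -5 + Z*Z = -5 + Z²)
M(T) = 55/6 (M(T) = 9 + 1/(4 + 2) = 9 + 1/6 = 9 + ⅙ = 55/6)
-(((M(-3) + Q(E, -3))*U(-2, -1))*12 - 11) = -(((55/6 - 4)*(-5 + (-2)²))*12 - 11) = -((31*(-5 + 4)/6)*12 - 11) = -(((31/6)*(-1))*12 - 11) = -(-31/6*12 - 11) = -(-62 - 11) = -1*(-73) = 73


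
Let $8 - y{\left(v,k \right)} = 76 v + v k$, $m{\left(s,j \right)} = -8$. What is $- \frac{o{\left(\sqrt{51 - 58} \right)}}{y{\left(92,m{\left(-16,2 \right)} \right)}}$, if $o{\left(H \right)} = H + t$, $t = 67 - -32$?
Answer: $\frac{9}{568} + \frac{i \sqrt{7}}{6248} \approx 0.015845 + 0.00042346 i$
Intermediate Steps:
$t = 99$ ($t = 67 + 32 = 99$)
$y{\left(v,k \right)} = 8 - 76 v - k v$ ($y{\left(v,k \right)} = 8 - \left(76 v + v k\right) = 8 - \left(76 v + k v\right) = 8 - 76 v - k v$)
$o{\left(H \right)} = 99 + H$ ($o{\left(H \right)} = H + 99 = 99 + H$)
$- \frac{o{\left(\sqrt{51 - 58} \right)}}{y{\left(92,m{\left(-16,2 \right)} \right)}} = - \frac{99 + \sqrt{51 - 58}}{8 - 6992 - \left(-8\right) 92} = - \frac{99 + \sqrt{-7}}{8 - 6992 + 736} = - \frac{99 + i \sqrt{7}}{-6248} = - \frac{\left(99 + i \sqrt{7}\right) \left(-1\right)}{6248} = - (- \frac{9}{568} - \frac{i \sqrt{7}}{6248}) = \frac{9}{568} + \frac{i \sqrt{7}}{6248}$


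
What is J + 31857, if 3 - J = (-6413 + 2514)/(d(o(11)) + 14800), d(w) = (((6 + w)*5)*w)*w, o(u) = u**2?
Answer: 296675066999/9311835 ≈ 31860.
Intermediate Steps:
d(w) = w**2*(30 + 5*w) (d(w) = ((30 + 5*w)*w)*w = (w*(30 + 5*w))*w = w**2*(30 + 5*w))
J = 27939404/9311835 (J = 3 - (-6413 + 2514)/(5*(11**2)**2*(6 + 11**2) + 14800) = 3 - (-3899)/(5*121**2*(6 + 121) + 14800) = 3 - (-3899)/(5*14641*127 + 14800) = 3 - (-3899)/(9297035 + 14800) = 3 - (-3899)/9311835 = 3 - 1*(-3899/9311835) = 3 + 3899/9311835 = 27939404/9311835 ≈ 3.0004)
J + 31857 = 27939404/9311835 + 31857 = 296675066999/9311835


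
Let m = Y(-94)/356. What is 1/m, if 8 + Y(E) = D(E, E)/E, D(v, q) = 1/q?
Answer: -3145616/70687 ≈ -44.501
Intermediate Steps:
Y(E) = -8 + E⁻² (Y(E) = -8 + 1/(E*E) = -8 + E⁻²)
m = -70687/3145616 (m = (-8 + (-94)⁻²)/356 = (-8 + 1/8836)*(1/356) = -70687/8836*1/356 = -70687/3145616 ≈ -0.022472)
1/m = 1/(-70687/3145616) = -3145616/70687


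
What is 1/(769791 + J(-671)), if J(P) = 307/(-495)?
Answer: 495/381046238 ≈ 1.2991e-6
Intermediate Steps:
J(P) = -307/495 (J(P) = 307*(-1/495) = -307/495)
1/(769791 + J(-671)) = 1/(769791 - 307/495) = 1/(381046238/495) = 495/381046238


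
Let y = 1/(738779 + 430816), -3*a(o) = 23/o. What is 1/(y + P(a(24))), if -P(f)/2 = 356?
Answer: -1169595/832751639 ≈ -0.0014045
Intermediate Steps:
a(o) = -23/(3*o)
P(f) = -712 (P(f) = -2*356 = -712)
y = 1/1169595 ≈ 8.5500e-7
1/(y + P(a(24))) = 1/(1/1169595 - 712) = 1/(-832751639/1169595) = -1169595/832751639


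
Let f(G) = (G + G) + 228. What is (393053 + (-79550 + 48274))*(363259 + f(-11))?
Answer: 131493277305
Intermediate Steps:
f(G) = 228 + 2*G (f(G) = 2*G + 228 = 228 + 2*G)
(393053 + (-79550 + 48274))*(363259 + f(-11)) = (393053 + (-79550 + 48274))*(363259 + (228 + 2*(-11))) = (393053 - 31276)*(363259 + (228 - 22)) = 361777*(363259 + 206) = 361777*363465 = 131493277305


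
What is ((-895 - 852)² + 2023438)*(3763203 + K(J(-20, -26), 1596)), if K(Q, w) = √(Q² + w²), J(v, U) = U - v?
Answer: 19099937376741 + 30452682*√70757 ≈ 1.9108e+13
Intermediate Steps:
((-895 - 852)² + 2023438)*(3763203 + K(J(-20, -26), 1596)) = ((-895 - 852)² + 2023438)*(3763203 + √((-26 - 1*(-20))² + 1596²)) = ((-1747)² + 2023438)*(3763203 + √((-26 + 20)² + 2547216)) = (3052009 + 2023438)*(3763203 + √((-6)² + 2547216)) = 5075447*(3763203 + √(36 + 2547216)) = 5075447*(3763203 + √2547252) = 5075447*(3763203 + 6*√70757) = 19099937376741 + 30452682*√70757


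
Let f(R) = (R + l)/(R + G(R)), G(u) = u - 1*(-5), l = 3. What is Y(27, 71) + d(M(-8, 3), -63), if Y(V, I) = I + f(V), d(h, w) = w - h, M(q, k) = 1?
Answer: 443/59 ≈ 7.5085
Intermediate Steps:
G(u) = 5 + u (G(u) = u + 5 = 5 + u)
f(R) = (3 + R)/(5 + 2*R) (f(R) = (R + 3)/(R + (5 + R)) = (3 + R)/(5 + 2*R))
Y(V, I) = I + (3 + V)/(5 + 2*V)
Y(27, 71) + d(M(-8, 3), -63) = (3 + 27 + 71*(5 + 2*27))/(5 + 2*27) + (-63 - 1*1) = (3 + 27 + 71*(5 + 54))/(5 + 54) + (-63 - 1) = (3 + 27 + 71*59)/59 - 64 = (3 + 27 + 4189)/59 - 64 = (1/59)*4219 - 64 = 4219/59 - 64 = 443/59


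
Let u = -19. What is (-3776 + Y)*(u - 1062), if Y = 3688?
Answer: 95128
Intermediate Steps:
(-3776 + Y)*(u - 1062) = (-3776 + 3688)*(-19 - 1062) = -88*(-1081) = 95128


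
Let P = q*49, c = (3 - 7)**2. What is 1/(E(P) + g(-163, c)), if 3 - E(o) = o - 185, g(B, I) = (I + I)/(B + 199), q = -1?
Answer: 9/2141 ≈ 0.0042036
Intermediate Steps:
c = 16 (c = (-4)**2 = 16)
g(B, I) = 2*I/(199 + B) (g(B, I) = (2*I)/(199 + B) = 2*I/(199 + B))
P = -49 (P = -1*49 = -49)
E(o) = 188 - o (E(o) = 3 - (o - 185) = 3 - (-185 + o) = 3 + (185 - o) = 188 - o)
1/(E(P) + g(-163, c)) = 1/((188 - 1*(-49)) + 2*16/(199 - 163)) = 1/((188 + 49) + 2*16/36) = 1/(237 + 2*16*(1/36)) = 1/(237 + 8/9) = 1/(2141/9) = 9/2141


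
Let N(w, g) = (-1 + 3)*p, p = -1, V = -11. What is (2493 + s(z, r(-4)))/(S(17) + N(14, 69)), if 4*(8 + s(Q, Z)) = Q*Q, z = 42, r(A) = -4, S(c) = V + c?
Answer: 1463/2 ≈ 731.50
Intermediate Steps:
S(c) = -11 + c
N(w, g) = -2 (N(w, g) = (-1 + 3)*(-1) = 2*(-1) = -2)
s(Q, Z) = -8 + Q²/4 (s(Q, Z) = -8 + (Q*Q)/4 = -8 + Q²/4)
(2493 + s(z, r(-4)))/(S(17) + N(14, 69)) = (2493 + (-8 + (¼)*42²))/((-11 + 17) - 2) = (2493 + (-8 + (¼)*1764))/(6 - 2) = (2493 + (-8 + 441))/4 = (2493 + 433)*(¼) = 2926*(¼) = 1463/2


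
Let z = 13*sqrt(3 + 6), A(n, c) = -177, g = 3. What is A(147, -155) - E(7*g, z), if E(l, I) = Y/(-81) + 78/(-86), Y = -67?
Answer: -616213/3483 ≈ -176.92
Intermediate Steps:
z = 39 (z = 13*sqrt(9) = 13*3 = 39)
E(l, I) = -278/3483 (E(l, I) = -67/(-81) + 78/(-86) = -67*(-1/81) + 78*(-1/86) = 67/81 - 39/43 = -278/3483)
A(147, -155) - E(7*g, z) = -177 - 1*(-278/3483) = -177 + 278/3483 = -616213/3483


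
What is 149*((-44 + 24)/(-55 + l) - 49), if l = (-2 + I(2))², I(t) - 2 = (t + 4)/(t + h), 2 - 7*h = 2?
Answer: -166433/23 ≈ -7236.2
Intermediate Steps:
h = 0 (h = 2/7 - ⅐*2 = 2/7 - 2/7 = 0)
I(t) = 2 + (4 + t)/t (I(t) = 2 + (t + 4)/(t + 0) = 2 + (4 + t)/t)
l = 9 (l = (-2 + (3 + 4/2))² = (-2 + (3 + 4*(½)))² = (-2 + (3 + 2))² = (-2 + 5)² = 3² = 9)
149*((-44 + 24)/(-55 + l) - 49) = 149*((-44 + 24)/(-55 + 9) - 49) = 149*(-20/(-46) - 49) = 149*(-20*(-1/46) - 49) = 149*(10/23 - 49) = 149*(-1117/23) = -166433/23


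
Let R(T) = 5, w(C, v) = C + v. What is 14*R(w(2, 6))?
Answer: 70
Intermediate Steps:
14*R(w(2, 6)) = 14*5 = 70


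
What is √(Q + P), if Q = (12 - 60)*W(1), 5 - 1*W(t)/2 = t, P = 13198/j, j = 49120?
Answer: I*√14466516935/6140 ≈ 19.589*I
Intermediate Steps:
P = 6599/24560 (P = 13198/49120 = 13198*(1/49120) = 6599/24560 ≈ 0.26869)
W(t) = 10 - 2*t
Q = -384 (Q = (12 - 60)*(10 - 2*1) = -48*(10 - 2) = -48*8 = -384)
√(Q + P) = √(-384 + 6599/24560) = √(-9424441/24560) = I*√14466516935/6140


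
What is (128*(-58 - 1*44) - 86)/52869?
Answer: -13142/52869 ≈ -0.24858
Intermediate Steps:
(128*(-58 - 1*44) - 86)/52869 = (128*(-58 - 44) - 86)*(1/52869) = (128*(-102) - 86)*(1/52869) = (-13056 - 86)*(1/52869) = -13142*1/52869 = -13142/52869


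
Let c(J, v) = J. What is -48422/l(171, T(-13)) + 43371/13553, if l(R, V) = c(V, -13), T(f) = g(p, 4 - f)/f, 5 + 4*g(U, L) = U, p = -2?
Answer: -34125391435/94871 ≈ -3.5970e+5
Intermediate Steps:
g(U, L) = -5/4 + U/4
T(f) = -7/(4*f) (T(f) = (-5/4 + (¼)*(-2))/f = (-5/4 - ½)/f = -7/(4*f))
l(R, V) = V
-48422/l(171, T(-13)) + 43371/13553 = -48422/((-7/4/(-13))) + 43371/13553 = -48422/((-7/4*(-1/13))) + 43371*(1/13553) = -48422/7/52 + 43371/13553 = -48422*52/7 + 43371/13553 = -2517944/7 + 43371/13553 = -34125391435/94871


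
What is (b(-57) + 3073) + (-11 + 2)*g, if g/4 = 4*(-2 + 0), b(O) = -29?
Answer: 3332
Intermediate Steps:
g = -32 (g = 4*(4*(-2 + 0)) = 4*(4*(-2)) = 4*(-8) = -32)
(b(-57) + 3073) + (-11 + 2)*g = (-29 + 3073) + (-11 + 2)*(-32) = 3044 - 9*(-32) = 3044 + 288 = 3332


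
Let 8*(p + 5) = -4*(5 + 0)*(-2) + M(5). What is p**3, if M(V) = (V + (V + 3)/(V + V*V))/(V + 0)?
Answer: 493039/216000000 ≈ 0.0022826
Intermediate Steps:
M(V) = (V + (3 + V)/(V + V**2))/V
p = 79/600 (p = -5 + (-4*(5 + 0)*(-2) + (3 + 5 + 5**2 + 5**3)/(5**2*(1 + 5)))/8 = -5 + (-4*5*(-2) + (1/25)*(3 + 5 + 25 + 125)/6)/8 = -5 + (-20*(-2) + (1/25)*(1/6)*158)/8 = -5 + (40 + 79/75)/8 = -5 + (1/8)*(3079/75) = -5 + 3079/600 = 79/600 ≈ 0.13167)
p**3 = (79/600)**3 = 493039/216000000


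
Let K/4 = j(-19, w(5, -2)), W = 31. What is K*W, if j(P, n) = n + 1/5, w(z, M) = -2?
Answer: -1116/5 ≈ -223.20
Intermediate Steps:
j(P, n) = ⅕ + n (j(P, n) = n + ⅕ = ⅕ + n)
K = -36/5 (K = 4*(⅕ - 2) = 4*(-9/5) = -36/5 ≈ -7.2000)
K*W = -36/5*31 = -1116/5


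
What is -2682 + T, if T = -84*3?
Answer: -2934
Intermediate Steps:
T = -252 (T = -14*18 = -252)
-2682 + T = -2682 - 252 = -2934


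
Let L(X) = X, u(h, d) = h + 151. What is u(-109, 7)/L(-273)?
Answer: -2/13 ≈ -0.15385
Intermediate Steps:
u(h, d) = 151 + h
u(-109, 7)/L(-273) = (151 - 109)/(-273) = 42*(-1/273) = -2/13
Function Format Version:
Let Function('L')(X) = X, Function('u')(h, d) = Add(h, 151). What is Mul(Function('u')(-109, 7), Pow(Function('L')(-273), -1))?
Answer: Rational(-2, 13) ≈ -0.15385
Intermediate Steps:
Function('u')(h, d) = Add(151, h)
Mul(Function('u')(-109, 7), Pow(Function('L')(-273), -1)) = Mul(Add(151, -109), Pow(-273, -1)) = Mul(42, Rational(-1, 273)) = Rational(-2, 13)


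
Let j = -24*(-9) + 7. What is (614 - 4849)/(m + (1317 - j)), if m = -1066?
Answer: -605/4 ≈ -151.25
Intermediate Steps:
j = 223 (j = 216 + 7 = 223)
(614 - 4849)/(m + (1317 - j)) = (614 - 4849)/(-1066 + (1317 - 1*223)) = -4235/(-1066 + (1317 - 223)) = -4235/(-1066 + 1094) = -4235/28 = -4235*1/28 = -605/4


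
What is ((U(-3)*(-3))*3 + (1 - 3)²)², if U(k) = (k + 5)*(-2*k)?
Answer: 10816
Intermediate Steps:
U(k) = -2*k*(5 + k) (U(k) = (5 + k)*(-2*k) = -2*k*(5 + k))
((U(-3)*(-3))*3 + (1 - 3)²)² = ((-2*(-3)*(5 - 3)*(-3))*3 + (1 - 3)²)² = ((-2*(-3)*2*(-3))*3 + (-2)²)² = ((12*(-3))*3 + 4)² = (-36*3 + 4)² = (-108 + 4)² = (-104)² = 10816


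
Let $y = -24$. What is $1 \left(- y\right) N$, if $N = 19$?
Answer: $456$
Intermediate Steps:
$1 \left(- y\right) N = 1 \left(\left(-1\right) \left(-24\right)\right) 19 = 1 \cdot 24 \cdot 19 = 24 \cdot 19 = 456$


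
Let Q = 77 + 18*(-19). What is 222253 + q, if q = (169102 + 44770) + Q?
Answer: 435860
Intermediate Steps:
Q = -265 (Q = 77 - 342 = -265)
q = 213607 (q = (169102 + 44770) - 265 = 213872 - 265 = 213607)
222253 + q = 222253 + 213607 = 435860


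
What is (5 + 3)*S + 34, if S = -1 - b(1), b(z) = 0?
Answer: 26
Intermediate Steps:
S = -1 (S = -1 - 1*0 = -1 + 0 = -1)
(5 + 3)*S + 34 = (5 + 3)*(-1) + 34 = 8*(-1) + 34 = -8 + 34 = 26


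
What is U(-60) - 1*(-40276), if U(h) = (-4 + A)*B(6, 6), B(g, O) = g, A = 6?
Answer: 40288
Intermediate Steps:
U(h) = 12 (U(h) = (-4 + 6)*6 = 2*6 = 12)
U(-60) - 1*(-40276) = 12 - 1*(-40276) = 12 + 40276 = 40288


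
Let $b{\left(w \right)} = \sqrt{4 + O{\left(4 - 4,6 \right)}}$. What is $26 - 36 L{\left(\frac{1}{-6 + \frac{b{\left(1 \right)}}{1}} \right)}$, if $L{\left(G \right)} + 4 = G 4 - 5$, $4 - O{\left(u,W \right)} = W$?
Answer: $\frac{6382}{17} + \frac{72 \sqrt{2}}{17} \approx 381.4$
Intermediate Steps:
$O{\left(u,W \right)} = 4 - W$
$b{\left(w \right)} = \sqrt{2}$ ($b{\left(w \right)} = \sqrt{4 + \left(4 - 6\right)} = \sqrt{4 - 2} = \sqrt{2}$)
$L{\left(G \right)} = -9 + 4 G$ ($L{\left(G \right)} = -4 + \left(G 4 - 5\right) = -4 + \left(4 G - 5\right) = -4 + \left(-5 + 4 G\right) = -9 + 4 G$)
$26 - 36 L{\left(\frac{1}{-6 + \frac{b{\left(1 \right)}}{1}} \right)} = 26 - 36 \left(-9 + \frac{4}{-6 + \frac{\sqrt{2}}{1}}\right) = 26 - 36 \left(-9 + \frac{4}{-6 + \sqrt{2} \cdot 1}\right) = 26 - 36 \left(-9 + \frac{4}{-6 + \sqrt{2}}\right) = 26 + \left(324 - \frac{144}{-6 + \sqrt{2}}\right) = 350 - \frac{144}{-6 + \sqrt{2}}$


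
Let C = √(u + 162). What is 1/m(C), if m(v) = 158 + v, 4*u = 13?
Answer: 632/99195 - 2*√661/99195 ≈ 0.0058529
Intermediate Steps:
u = 13/4 (u = (¼)*13 = 13/4 ≈ 3.2500)
C = √661/2 (C = √(13/4 + 162) = √(661/4) = √661/2 ≈ 12.855)
1/m(C) = 1/(158 + √661/2)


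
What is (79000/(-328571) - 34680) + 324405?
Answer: 95195153975/328571 ≈ 2.8973e+5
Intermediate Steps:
(79000/(-328571) - 34680) + 324405 = (79000*(-1/328571) - 34680) + 324405 = (-79000/328571 - 34680) + 324405 = -11394921280/328571 + 324405 = 95195153975/328571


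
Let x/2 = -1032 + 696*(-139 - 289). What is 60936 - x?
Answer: 658776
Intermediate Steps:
x = -597840 (x = 2*(-1032 + 696*(-139 - 289)) = 2*(-1032 + 696*(-428)) = 2*(-1032 - 297888) = 2*(-298920) = -597840)
60936 - x = 60936 - 1*(-597840) = 60936 + 597840 = 658776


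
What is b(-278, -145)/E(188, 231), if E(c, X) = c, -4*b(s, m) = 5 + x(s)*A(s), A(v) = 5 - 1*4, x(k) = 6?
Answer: -11/752 ≈ -0.014628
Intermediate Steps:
A(v) = 1 (A(v) = 5 - 4 = 1)
b(s, m) = -11/4 (b(s, m) = -(5 + 6*1)/4 = -(5 + 6)/4 = -¼*11 = -11/4)
b(-278, -145)/E(188, 231) = -11/4/188 = -11/4*1/188 = -11/752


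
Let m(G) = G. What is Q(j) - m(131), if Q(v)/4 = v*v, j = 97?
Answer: 37505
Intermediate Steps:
Q(v) = 4*v² (Q(v) = 4*(v*v) = 4*v²)
Q(j) - m(131) = 4*97² - 1*131 = 4*9409 - 131 = 37636 - 131 = 37505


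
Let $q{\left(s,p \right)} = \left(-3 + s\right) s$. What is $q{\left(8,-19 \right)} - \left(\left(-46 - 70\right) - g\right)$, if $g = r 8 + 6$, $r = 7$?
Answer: $218$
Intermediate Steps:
$q{\left(s,p \right)} = s \left(-3 + s\right)$
$g = 62$ ($g = 7 \cdot 8 + 6 = 56 + 6 = 62$)
$q{\left(8,-19 \right)} - \left(\left(-46 - 70\right) - g\right) = 8 \left(-3 + 8\right) - \left(\left(-46 - 70\right) - 62\right) = 8 \cdot 5 - \left(-116 - 62\right) = 40 - -178 = 40 + 178 = 218$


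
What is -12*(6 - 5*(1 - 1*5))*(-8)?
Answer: 2496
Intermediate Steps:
-12*(6 - 5*(1 - 1*5))*(-8) = -12*(6 - 5*(1 - 5))*(-8) = -12*(6 - 5*(-4))*(-8) = -12*(6 + 20)*(-8) = -12*26*(-8) = -312*(-8) = 2496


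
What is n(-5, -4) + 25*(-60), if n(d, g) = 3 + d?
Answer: -1502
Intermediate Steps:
n(-5, -4) + 25*(-60) = (3 - 5) + 25*(-60) = -2 - 1500 = -1502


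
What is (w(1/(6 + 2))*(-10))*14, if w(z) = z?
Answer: -35/2 ≈ -17.500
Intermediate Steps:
(w(1/(6 + 2))*(-10))*14 = (-10/(6 + 2))*14 = (-10/8)*14 = ((1/8)*(-10))*14 = -5/4*14 = -35/2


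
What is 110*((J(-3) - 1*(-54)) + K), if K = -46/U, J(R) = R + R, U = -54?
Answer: 145090/27 ≈ 5373.7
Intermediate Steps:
J(R) = 2*R
K = 23/27 (K = -46/(-54) = -46*(-1/54) = 23/27 ≈ 0.85185)
110*((J(-3) - 1*(-54)) + K) = 110*((2*(-3) - 1*(-54)) + 23/27) = 110*((-6 + 54) + 23/27) = 110*(48 + 23/27) = 110*(1319/27) = 145090/27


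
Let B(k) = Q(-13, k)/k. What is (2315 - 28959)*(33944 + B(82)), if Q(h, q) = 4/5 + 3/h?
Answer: -2410236982354/2665 ≈ -9.0440e+8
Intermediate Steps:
Q(h, q) = ⅘ + 3/h (Q(h, q) = 4*(⅕) + 3/h = ⅘ + 3/h)
B(k) = 37/(65*k) (B(k) = (⅘ + 3/(-13))/k = (⅘ + 3*(-1/13))/k = (⅘ - 3/13)/k = 37/(65*k))
(2315 - 28959)*(33944 + B(82)) = (2315 - 28959)*(33944 + (37/65)/82) = -26644*(33944 + (37/65)*(1/82)) = -26644*(33944 + 37/5330) = -26644*180921557/5330 = -2410236982354/2665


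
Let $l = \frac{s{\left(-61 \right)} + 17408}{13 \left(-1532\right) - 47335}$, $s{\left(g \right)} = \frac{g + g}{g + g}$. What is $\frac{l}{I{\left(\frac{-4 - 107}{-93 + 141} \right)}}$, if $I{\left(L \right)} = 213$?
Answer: $- \frac{5803}{4774821} \approx -0.0012153$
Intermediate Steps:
$s{\left(g \right)} = 1$ ($s{\left(g \right)} = \frac{2 g}{2 g} = 2 g \frac{1}{2 g} = 1$)
$l = - \frac{5803}{22417}$ ($l = \frac{1 + 17408}{13 \left(-1532\right) - 47335} = \frac{17409}{-19916 - 47335} = \frac{17409}{-67251} = 17409 \left(- \frac{1}{67251}\right) = - \frac{5803}{22417} \approx -0.25887$)
$\frac{l}{I{\left(\frac{-4 - 107}{-93 + 141} \right)}} = - \frac{5803}{22417 \cdot 213} = \left(- \frac{5803}{22417}\right) \frac{1}{213} = - \frac{5803}{4774821}$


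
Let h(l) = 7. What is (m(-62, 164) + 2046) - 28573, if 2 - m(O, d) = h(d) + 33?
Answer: -26565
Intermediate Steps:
m(O, d) = -38 (m(O, d) = 2 - (7 + 33) = 2 - 1*40 = 2 - 40 = -38)
(m(-62, 164) + 2046) - 28573 = (-38 + 2046) - 28573 = 2008 - 28573 = -26565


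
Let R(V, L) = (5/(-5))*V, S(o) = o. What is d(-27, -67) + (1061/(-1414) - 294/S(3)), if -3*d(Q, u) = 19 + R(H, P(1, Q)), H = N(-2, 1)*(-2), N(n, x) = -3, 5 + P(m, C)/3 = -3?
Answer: -437281/4242 ≈ -103.08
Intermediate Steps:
P(m, C) = -24 (P(m, C) = -15 + 3*(-3) = -15 - 9 = -24)
H = 6 (H = -3*(-2) = 6)
R(V, L) = -V (R(V, L) = (5*(-⅕))*V = -V)
d(Q, u) = -13/3 (d(Q, u) = -(19 - 1*6)/3 = -(19 - 6)/3 = -⅓*13 = -13/3)
d(-27, -67) + (1061/(-1414) - 294/S(3)) = -13/3 + (1061/(-1414) - 294/3) = -13/3 + (1061*(-1/1414) - 294*⅓) = -13/3 + (-1061/1414 - 98) = -13/3 - 139633/1414 = -437281/4242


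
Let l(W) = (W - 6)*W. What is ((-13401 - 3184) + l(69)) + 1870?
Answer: -10368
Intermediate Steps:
l(W) = W*(-6 + W) (l(W) = (-6 + W)*W = W*(-6 + W))
((-13401 - 3184) + l(69)) + 1870 = ((-13401 - 3184) + 69*(-6 + 69)) + 1870 = (-16585 + 69*63) + 1870 = (-16585 + 4347) + 1870 = -12238 + 1870 = -10368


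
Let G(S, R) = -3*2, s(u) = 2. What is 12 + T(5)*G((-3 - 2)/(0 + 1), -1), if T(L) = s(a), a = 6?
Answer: 0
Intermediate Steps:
T(L) = 2
G(S, R) = -6
12 + T(5)*G((-3 - 2)/(0 + 1), -1) = 12 + 2*(-6) = 12 - 12 = 0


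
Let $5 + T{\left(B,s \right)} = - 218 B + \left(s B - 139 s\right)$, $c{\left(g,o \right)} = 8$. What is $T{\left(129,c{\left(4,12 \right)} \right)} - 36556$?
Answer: $-64763$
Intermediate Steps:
$T{\left(B,s \right)} = -5 - 218 B - 139 s + B s$ ($T{\left(B,s \right)} = -5 - \left(139 s + 218 B - s B\right) = -5 - \left(139 s + 218 B - B s\right) = -5 - 218 B - 139 s + B s$)
$T{\left(129,c{\left(4,12 \right)} \right)} - 36556 = \left(-5 - 28122 - 1112 + 129 \cdot 8\right) - 36556 = \left(-5 - 28122 - 1112 + 1032\right) - 36556 = -28207 - 36556 = -64763$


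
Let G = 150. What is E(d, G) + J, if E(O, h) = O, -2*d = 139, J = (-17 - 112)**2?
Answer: 33143/2 ≈ 16572.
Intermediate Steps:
J = 16641 (J = (-129)**2 = 16641)
d = -139/2 (d = -1/2*139 = -139/2 ≈ -69.500)
E(d, G) + J = -139/2 + 16641 = 33143/2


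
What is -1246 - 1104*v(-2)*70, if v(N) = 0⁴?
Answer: -1246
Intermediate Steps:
v(N) = 0
-1246 - 1104*v(-2)*70 = -1246 - 0*70 = -1246 - 1104*0 = -1246 + 0 = -1246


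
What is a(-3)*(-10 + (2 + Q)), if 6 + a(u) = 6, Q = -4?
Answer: 0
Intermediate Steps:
a(u) = 0 (a(u) = -6 + 6 = 0)
a(-3)*(-10 + (2 + Q)) = 0*(-10 + (2 - 4)) = 0*(-10 - 2) = 0*(-12) = 0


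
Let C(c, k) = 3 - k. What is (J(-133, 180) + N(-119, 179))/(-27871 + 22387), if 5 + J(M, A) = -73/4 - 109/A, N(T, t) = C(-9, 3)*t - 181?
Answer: 18437/493560 ≈ 0.037355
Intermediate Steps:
N(T, t) = -181 (N(T, t) = (3 - 1*3)*t - 181 = (3 - 3)*t - 181 = 0*t - 181 = 0 - 181 = -181)
J(M, A) = -93/4 - 109/A (J(M, A) = -5 + (-73/4 - 109/A) = -93/4 - 109/A)
(J(-133, 180) + N(-119, 179))/(-27871 + 22387) = ((-93/4 - 109/180) - 181)/(-27871 + 22387) = ((-93/4 - 109*1/180) - 181)/(-5484) = ((-93/4 - 109/180) - 181)*(-1/5484) = (-2147/90 - 181)*(-1/5484) = -18437/90*(-1/5484) = 18437/493560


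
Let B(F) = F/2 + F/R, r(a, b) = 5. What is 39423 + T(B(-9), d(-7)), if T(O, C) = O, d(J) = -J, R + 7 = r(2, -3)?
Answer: 39423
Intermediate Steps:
R = -2 (R = -7 + 5 = -2)
B(F) = 0 (B(F) = F/2 + F/(-2) = F*(½) + F*(-½) = F/2 - F/2 = 0)
39423 + T(B(-9), d(-7)) = 39423 + 0 = 39423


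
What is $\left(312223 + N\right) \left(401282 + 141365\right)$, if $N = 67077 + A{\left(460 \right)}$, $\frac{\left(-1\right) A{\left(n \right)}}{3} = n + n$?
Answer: $204328301380$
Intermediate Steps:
$A{\left(n \right)} = - 6 n$ ($A{\left(n \right)} = - 3 \left(n + n\right) = - 3 \cdot 2 n = - 6 n$)
$N = 64317$ ($N = 67077 - 2760 = 64317$)
$\left(312223 + N\right) \left(401282 + 141365\right) = \left(312223 + 64317\right) \left(401282 + 141365\right) = 376540 \cdot 542647 = 204328301380$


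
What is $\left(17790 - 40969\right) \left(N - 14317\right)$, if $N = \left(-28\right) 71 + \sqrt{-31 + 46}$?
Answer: $377933595 - 23179 \sqrt{15} \approx 3.7784 \cdot 10^{8}$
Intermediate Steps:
$N = -1988 + \sqrt{15} \approx -1984.1$
$\left(17790 - 40969\right) \left(N - 14317\right) = \left(17790 - 40969\right) \left(\left(-1988 + \sqrt{15}\right) - 14317\right) = - 23179 \left(-16305 + \sqrt{15}\right) = 377933595 - 23179 \sqrt{15}$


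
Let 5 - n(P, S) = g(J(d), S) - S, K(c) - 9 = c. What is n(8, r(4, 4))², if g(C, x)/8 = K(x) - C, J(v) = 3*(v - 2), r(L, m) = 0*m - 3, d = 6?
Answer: 2500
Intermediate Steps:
K(c) = 9 + c
r(L, m) = -3 (r(L, m) = 0 - 3 = -3)
J(v) = -6 + 3*v (J(v) = 3*(-2 + v) = -6 + 3*v)
g(C, x) = 72 - 8*C + 8*x (g(C, x) = 8*((9 + x) - C) = 8*(9 + x - C) = 72 - 8*C + 8*x)
n(P, S) = 29 - 7*S (n(P, S) = 5 - ((72 - 8*(-6 + 3*6) + 8*S) - S) = 5 - ((72 - 8*(-6 + 18) + 8*S) - S) = 5 - ((72 - 8*12 + 8*S) - S) = 5 - ((72 - 96 + 8*S) - S) = 5 - ((-24 + 8*S) - S) = 5 - (-24 + 7*S) = 5 + (24 - 7*S) = 29 - 7*S)
n(8, r(4, 4))² = (29 - 7*(-3))² = (29 + 21)² = 50² = 2500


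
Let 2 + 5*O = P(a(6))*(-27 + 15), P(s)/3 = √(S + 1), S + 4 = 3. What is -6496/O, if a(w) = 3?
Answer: 16240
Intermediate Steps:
S = -1 (S = -4 + 3 = -1)
P(s) = 0 (P(s) = 3*√(-1 + 1) = 3*√0 = 3*0 = 0)
O = -⅖ (O = -⅖ + (0*(-27 + 15))/5 = -⅖ + (0*(-12))/5 = -⅖ + (⅕)*0 = -⅖ + 0 = -⅖ ≈ -0.40000)
-6496/O = -6496/(-⅖) = -6496*(-5/2) = 16240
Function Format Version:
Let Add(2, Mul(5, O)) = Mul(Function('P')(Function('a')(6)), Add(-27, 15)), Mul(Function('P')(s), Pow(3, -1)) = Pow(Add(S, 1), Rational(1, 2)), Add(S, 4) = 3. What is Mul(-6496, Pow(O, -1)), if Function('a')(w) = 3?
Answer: 16240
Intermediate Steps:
S = -1 (S = Add(-4, 3) = -1)
Function('P')(s) = 0 (Function('P')(s) = Mul(3, Pow(Add(-1, 1), Rational(1, 2))) = Mul(3, Pow(0, Rational(1, 2))) = Mul(3, 0) = 0)
O = Rational(-2, 5) (O = Add(Rational(-2, 5), Mul(Rational(1, 5), Mul(0, Add(-27, 15)))) = Add(Rational(-2, 5), Mul(Rational(1, 5), Mul(0, -12))) = Add(Rational(-2, 5), Mul(Rational(1, 5), 0)) = Add(Rational(-2, 5), 0) = Rational(-2, 5) ≈ -0.40000)
Mul(-6496, Pow(O, -1)) = Mul(-6496, Pow(Rational(-2, 5), -1)) = Mul(-6496, Rational(-5, 2)) = 16240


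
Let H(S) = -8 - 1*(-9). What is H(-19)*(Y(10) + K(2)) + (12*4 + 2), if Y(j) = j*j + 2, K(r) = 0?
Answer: 152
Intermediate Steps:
Y(j) = 2 + j**2 (Y(j) = j**2 + 2 = 2 + j**2)
H(S) = 1 (H(S) = -8 + 9 = 1)
H(-19)*(Y(10) + K(2)) + (12*4 + 2) = 1*((2 + 10**2) + 0) + (12*4 + 2) = 1*((2 + 100) + 0) + (48 + 2) = 1*(102 + 0) + 50 = 1*102 + 50 = 102 + 50 = 152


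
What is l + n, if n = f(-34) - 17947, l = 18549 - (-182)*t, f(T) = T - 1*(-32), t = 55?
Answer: 10610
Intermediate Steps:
f(T) = 32 + T (f(T) = T + 32 = 32 + T)
l = 28559 (l = 18549 - (-182)*55 = 18549 - 1*(-10010) = 18549 + 10010 = 28559)
n = -17949 (n = (32 - 34) - 17947 = -2 - 17947 = -17949)
l + n = 28559 - 17949 = 10610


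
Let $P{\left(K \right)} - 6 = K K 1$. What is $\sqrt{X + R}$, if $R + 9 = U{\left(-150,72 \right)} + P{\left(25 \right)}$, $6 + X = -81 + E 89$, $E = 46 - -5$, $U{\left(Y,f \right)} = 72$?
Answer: $\sqrt{5146} \approx 71.736$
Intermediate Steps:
$E = 51$ ($E = 46 + 5 = 51$)
$P{\left(K \right)} = 6 + K^{2}$ ($P{\left(K \right)} = 6 + K K 1 = 6 + K^{2} \cdot 1 = 6 + K^{2}$)
$X = 4452$ ($X = -6 + \left(-81 + 51 \cdot 89\right) = -6 + \left(-81 + 4539\right) = -6 + 4458 = 4452$)
$R = 694$ ($R = -9 + \left(72 + \left(6 + 25^{2}\right)\right) = -9 + \left(72 + \left(6 + 625\right)\right) = -9 + \left(72 + 631\right) = -9 + 703 = 694$)
$\sqrt{X + R} = \sqrt{4452 + 694} = \sqrt{5146}$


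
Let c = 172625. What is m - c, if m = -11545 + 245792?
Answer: 61622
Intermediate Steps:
m = 234247
m - c = 234247 - 1*172625 = 234247 - 172625 = 61622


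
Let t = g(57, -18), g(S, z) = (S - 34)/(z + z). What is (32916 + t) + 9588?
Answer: 1530121/36 ≈ 42503.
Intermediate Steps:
g(S, z) = (-34 + S)/(2*z) (g(S, z) = (-34 + S)/((2*z)) = (-34 + S)*(1/(2*z)) = (-34 + S)/(2*z))
t = -23/36 (t = (½)*(-34 + 57)/(-18) = (½)*(-1/18)*23 = -23/36 ≈ -0.63889)
(32916 + t) + 9588 = (32916 - 23/36) + 9588 = 1184953/36 + 9588 = 1530121/36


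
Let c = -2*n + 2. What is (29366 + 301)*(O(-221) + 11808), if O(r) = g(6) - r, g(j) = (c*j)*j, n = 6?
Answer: 346184223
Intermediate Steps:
c = -10 (c = -2*6 + 2 = -12 + 2 = -10)
g(j) = -10*j² (g(j) = (-10*j)*j = -10*j²)
O(r) = -360 - r (O(r) = -10*6² - r = -10*36 - r = -360 - r)
(29366 + 301)*(O(-221) + 11808) = (29366 + 301)*((-360 - 1*(-221)) + 11808) = 29667*((-360 + 221) + 11808) = 29667*(-139 + 11808) = 29667*11669 = 346184223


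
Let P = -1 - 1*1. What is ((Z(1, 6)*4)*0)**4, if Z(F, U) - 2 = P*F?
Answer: 0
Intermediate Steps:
P = -2 (P = -1 - 1 = -2)
Z(F, U) = 2 - 2*F
((Z(1, 6)*4)*0)**4 = (((2 - 2*1)*4)*0)**4 = (((2 - 2)*4)*0)**4 = ((0*4)*0)**4 = (0*0)**4 = 0**4 = 0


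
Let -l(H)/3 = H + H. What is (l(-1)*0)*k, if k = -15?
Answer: 0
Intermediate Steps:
l(H) = -6*H (l(H) = -3*(H + H) = -6*H)
(l(-1)*0)*k = (-6*(-1)*0)*(-15) = (6*0)*(-15) = 0*(-15) = 0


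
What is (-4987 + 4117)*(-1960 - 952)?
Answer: 2533440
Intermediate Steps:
(-4987 + 4117)*(-1960 - 952) = -870*(-2912) = 2533440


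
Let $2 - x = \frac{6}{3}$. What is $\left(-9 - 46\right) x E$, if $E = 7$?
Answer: $0$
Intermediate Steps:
$x = 0$ ($x = 2 - \frac{6}{3} = 2 - 6 \cdot \frac{1}{3} = 2 - 2 = 0$)
$\left(-9 - 46\right) x E = \left(-9 - 46\right) 0 \cdot 7 = \left(-55\right) 0 = 0$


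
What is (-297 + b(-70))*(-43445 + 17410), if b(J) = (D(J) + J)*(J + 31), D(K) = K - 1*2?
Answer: -136449435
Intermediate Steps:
D(K) = -2 + K (D(K) = K - 2 = -2 + K)
b(J) = (-2 + 2*J)*(31 + J) (b(J) = ((-2 + J) + J)*(J + 31) = (-2 + 2*J)*(31 + J))
(-297 + b(-70))*(-43445 + 17410) = (-297 + (-62 + 2*(-70)**2 + 60*(-70)))*(-43445 + 17410) = (-297 + (-62 + 2*4900 - 4200))*(-26035) = (-297 + (-62 + 9800 - 4200))*(-26035) = (-297 + 5538)*(-26035) = 5241*(-26035) = -136449435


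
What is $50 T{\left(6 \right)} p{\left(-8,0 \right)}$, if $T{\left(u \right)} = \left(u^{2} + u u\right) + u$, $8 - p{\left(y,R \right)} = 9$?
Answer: $-3900$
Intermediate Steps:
$p{\left(y,R \right)} = -1$ ($p{\left(y,R \right)} = 8 - 9 = -1$)
$T{\left(u \right)} = u + 2 u^{2}$ ($T{\left(u \right)} = \left(u^{2} + u^{2}\right) + u = 2 u^{2} + u = u + 2 u^{2}$)
$50 T{\left(6 \right)} p{\left(-8,0 \right)} = 50 \cdot 6 \left(1 + 2 \cdot 6\right) \left(-1\right) = 50 \cdot 6 \left(1 + 12\right) \left(-1\right) = 50 \cdot 6 \cdot 13 \left(-1\right) = 50 \cdot 78 \left(-1\right) = 3900 \left(-1\right) = -3900$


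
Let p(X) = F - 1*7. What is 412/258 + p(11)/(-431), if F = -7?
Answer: 90592/55599 ≈ 1.6294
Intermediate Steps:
p(X) = -14 (p(X) = -7 - 1*7 = -7 - 7 = -14)
412/258 + p(11)/(-431) = 412/258 - 14/(-431) = 412*(1/258) - 14*(-1/431) = 206/129 + 14/431 = 90592/55599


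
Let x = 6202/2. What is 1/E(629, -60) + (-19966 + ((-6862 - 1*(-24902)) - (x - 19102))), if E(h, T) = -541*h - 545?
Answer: 4797238549/340834 ≈ 14075.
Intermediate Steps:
E(h, T) = -545 - 541*h
x = 3101 (x = (1/2)*6202 = 3101)
1/E(629, -60) + (-19966 + ((-6862 - 1*(-24902)) - (x - 19102))) = 1/(-545 - 541*629) + (-19966 + ((-6862 - 1*(-24902)) - (3101 - 19102))) = 1/(-545 - 340289) + (-19966 + ((-6862 + 24902) - 1*(-16001))) = 1/(-340834) + (-19966 + (18040 + 16001)) = -1/340834 + (-19966 + 34041) = -1/340834 + 14075 = 4797238549/340834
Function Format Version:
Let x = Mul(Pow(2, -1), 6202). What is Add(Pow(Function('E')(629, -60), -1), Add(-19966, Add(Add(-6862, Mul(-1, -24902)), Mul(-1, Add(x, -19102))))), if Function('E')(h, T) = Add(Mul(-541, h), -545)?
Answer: Rational(4797238549, 340834) ≈ 14075.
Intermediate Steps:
Function('E')(h, T) = Add(-545, Mul(-541, h))
x = 3101 (x = Mul(Rational(1, 2), 6202) = 3101)
Add(Pow(Function('E')(629, -60), -1), Add(-19966, Add(Add(-6862, Mul(-1, -24902)), Mul(-1, Add(x, -19102))))) = Add(Pow(Add(-545, Mul(-541, 629)), -1), Add(-19966, Add(Add(-6862, Mul(-1, -24902)), Mul(-1, Add(3101, -19102))))) = Add(Pow(Add(-545, -340289), -1), Add(-19966, Add(Add(-6862, 24902), Mul(-1, -16001)))) = Add(Pow(-340834, -1), Add(-19966, Add(18040, 16001))) = Add(Rational(-1, 340834), Add(-19966, 34041)) = Add(Rational(-1, 340834), 14075) = Rational(4797238549, 340834)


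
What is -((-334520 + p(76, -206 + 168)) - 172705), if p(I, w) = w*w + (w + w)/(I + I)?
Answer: 1011563/2 ≈ 5.0578e+5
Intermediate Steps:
p(I, w) = w² + w/I (p(I, w) = w² + (2*w)/((2*I)) = w² + (2*w)*(1/(2*I)) = w² + w/I)
-((-334520 + p(76, -206 + 168)) - 172705) = -((-334520 + ((-206 + 168)² + (-206 + 168)/76)) - 172705) = -((-334520 + ((-38)² - 38*1/76)) - 172705) = -((-334520 + (1444 - ½)) - 172705) = -((-334520 + 2887/2) - 172705) = -(-666153/2 - 172705) = -1*(-1011563/2) = 1011563/2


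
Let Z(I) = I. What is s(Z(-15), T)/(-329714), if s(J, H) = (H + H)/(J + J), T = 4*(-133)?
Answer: -38/353265 ≈ -0.00010757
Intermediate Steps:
T = -532
s(J, H) = H/J (s(J, H) = (2*H)/((2*J)) = (2*H)*(1/(2*J)) = H/J)
s(Z(-15), T)/(-329714) = -532/(-15)/(-329714) = -532*(-1/15)*(-1/329714) = (532/15)*(-1/329714) = -38/353265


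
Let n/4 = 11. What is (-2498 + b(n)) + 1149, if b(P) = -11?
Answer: -1360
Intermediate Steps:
n = 44 (n = 4*11 = 44)
(-2498 + b(n)) + 1149 = (-2498 - 11) + 1149 = -2509 + 1149 = -1360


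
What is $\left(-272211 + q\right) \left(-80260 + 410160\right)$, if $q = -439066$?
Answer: $-234650282300$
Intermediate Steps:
$\left(-272211 + q\right) \left(-80260 + 410160\right) = \left(-272211 - 439066\right) \left(-80260 + 410160\right) = \left(-711277\right) 329900 = -234650282300$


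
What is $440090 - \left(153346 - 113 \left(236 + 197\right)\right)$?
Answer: $335673$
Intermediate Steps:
$440090 - \left(153346 - 113 \left(236 + 197\right)\right) = 440090 + \left(-153346 + 113 \cdot 433\right) = 440090 + \left(-153346 + 48929\right) = 440090 - 104417 = 335673$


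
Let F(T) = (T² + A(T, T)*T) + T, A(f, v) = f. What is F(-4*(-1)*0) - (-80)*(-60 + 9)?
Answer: -4080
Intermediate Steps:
F(T) = T + 2*T² (F(T) = (T² + T*T) + T = (T² + T²) + T = 2*T² + T = T + 2*T²)
F(-4*(-1)*0) - (-80)*(-60 + 9) = (-4*(-1)*0)*(1 + 2*(-4*(-1)*0)) - (-80)*(-60 + 9) = (4*0)*(1 + 2*(4*0)) - (-80)*(-51) = 0*(1 + 2*0) - 1*4080 = 0*(1 + 0) - 4080 = 0*1 - 4080 = 0 - 4080 = -4080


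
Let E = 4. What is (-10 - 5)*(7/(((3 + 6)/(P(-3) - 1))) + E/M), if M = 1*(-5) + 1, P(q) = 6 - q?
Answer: -235/3 ≈ -78.333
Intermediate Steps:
M = -4 (M = -5 + 1 = -4)
(-10 - 5)*(7/(((3 + 6)/(P(-3) - 1))) + E/M) = (-10 - 5)*(7/(((3 + 6)/((6 - 1*(-3)) - 1))) + 4/(-4)) = -15*(7/((9/((6 + 3) - 1))) + 4*(-¼)) = -15*(7/((9/(9 - 1))) - 1) = -15*(7/((9/8)) - 1) = -15*(7/((9*(⅛))) - 1) = -15*(7/(9/8) - 1) = -15*(7*(8/9) - 1) = -15*(56/9 - 1) = -15*47/9 = -235/3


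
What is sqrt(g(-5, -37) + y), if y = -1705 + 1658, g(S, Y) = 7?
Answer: 2*I*sqrt(10) ≈ 6.3246*I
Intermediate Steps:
y = -47
sqrt(g(-5, -37) + y) = sqrt(7 - 47) = sqrt(-40) = 2*I*sqrt(10)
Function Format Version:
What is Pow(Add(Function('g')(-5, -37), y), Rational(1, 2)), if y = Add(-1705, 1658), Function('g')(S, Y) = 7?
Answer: Mul(2, I, Pow(10, Rational(1, 2))) ≈ Mul(6.3246, I)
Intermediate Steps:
y = -47
Pow(Add(Function('g')(-5, -37), y), Rational(1, 2)) = Pow(Add(7, -47), Rational(1, 2)) = Pow(-40, Rational(1, 2)) = Mul(2, I, Pow(10, Rational(1, 2)))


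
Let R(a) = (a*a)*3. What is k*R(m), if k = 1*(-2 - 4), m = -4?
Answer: -288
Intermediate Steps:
R(a) = 3*a² (R(a) = a²*3 = 3*a²)
k = -6 (k = 1*(-6) = -6)
k*R(m) = -18*(-4)² = -18*16 = -6*48 = -288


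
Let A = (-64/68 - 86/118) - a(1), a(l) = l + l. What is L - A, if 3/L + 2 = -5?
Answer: 22758/7021 ≈ 3.2414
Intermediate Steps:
a(l) = 2*l
L = -3/7 (L = 3/(-2 - 5) = 3/(-7) = 3*(-1/7) = -3/7 ≈ -0.42857)
A = -3681/1003 (A = (-64/68 - 86/118) - 2 = (-64*1/68 - 86*1/118) - 1*2 = (-16/17 - 43/59) - 2 = -1675/1003 - 2 = -3681/1003 ≈ -3.6700)
L - A = -3/7 - 1*(-3681/1003) = -3/7 + 3681/1003 = 22758/7021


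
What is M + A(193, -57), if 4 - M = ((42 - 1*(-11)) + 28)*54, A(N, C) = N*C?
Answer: -15371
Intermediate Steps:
A(N, C) = C*N
M = -4370 (M = 4 - ((42 - 1*(-11)) + 28)*54 = 4 - ((42 + 11) + 28)*54 = 4 - (53 + 28)*54 = 4 - 81*54 = 4 - 1*4374 = 4 - 4374 = -4370)
M + A(193, -57) = -4370 - 57*193 = -4370 - 11001 = -15371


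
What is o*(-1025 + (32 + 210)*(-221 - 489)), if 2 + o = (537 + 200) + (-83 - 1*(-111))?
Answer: -131880735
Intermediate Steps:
o = 763 (o = -2 + ((537 + 200) + (-83 - 1*(-111))) = -2 + (737 + (-83 + 111)) = -2 + (737 + 28) = -2 + 765 = 763)
o*(-1025 + (32 + 210)*(-221 - 489)) = 763*(-1025 + (32 + 210)*(-221 - 489)) = 763*(-1025 + 242*(-710)) = 763*(-1025 - 171820) = 763*(-172845) = -131880735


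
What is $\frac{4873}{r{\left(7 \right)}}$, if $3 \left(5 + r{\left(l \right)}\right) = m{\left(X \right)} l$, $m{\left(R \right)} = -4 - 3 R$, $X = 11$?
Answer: $- \frac{14619}{274} \approx -53.354$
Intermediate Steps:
$r{\left(l \right)} = -5 - \frac{37 l}{3}$ ($r{\left(l \right)} = -5 + \frac{\left(-4 - 33\right) l}{3} = -5 + \frac{\left(-37\right) l}{3} = -5 - \frac{37 l}{3}$)
$\frac{4873}{r{\left(7 \right)}} = \frac{4873}{-5 - \frac{259}{3}} = \frac{4873}{- \frac{274}{3}} = 4873 \left(- \frac{3}{274}\right) = - \frac{14619}{274}$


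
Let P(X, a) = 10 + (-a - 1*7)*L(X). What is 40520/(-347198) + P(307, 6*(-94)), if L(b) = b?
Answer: 29686971131/173599 ≈ 1.7101e+5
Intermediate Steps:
P(X, a) = 10 + X*(-7 - a) (P(X, a) = 10 + (-a - 1*7)*X = 10 + (-a - 7)*X = 10 + (-7 - a)*X = 10 + X*(-7 - a))
40520/(-347198) + P(307, 6*(-94)) = 40520/(-347198) + (10 - 7*307 - 1*307*6*(-94)) = 40520*(-1/347198) + (10 - 2149 - 1*307*(-564)) = -20260/173599 + (10 - 2149 + 173148) = -20260/173599 + 171009 = 29686971131/173599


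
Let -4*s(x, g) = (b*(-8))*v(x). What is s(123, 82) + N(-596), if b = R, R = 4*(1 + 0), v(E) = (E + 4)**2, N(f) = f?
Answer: 128436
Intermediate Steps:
v(E) = (4 + E)**2
R = 4 (R = 4*1 = 4)
b = 4
s(x, g) = 8*(4 + x)**2 (s(x, g) = -4*(-8)*(4 + x)**2/4 = -(-8)*(4 + x)**2 = 8*(4 + x)**2)
s(123, 82) + N(-596) = 8*(4 + 123)**2 - 596 = 8*127**2 - 596 = 8*16129 - 596 = 129032 - 596 = 128436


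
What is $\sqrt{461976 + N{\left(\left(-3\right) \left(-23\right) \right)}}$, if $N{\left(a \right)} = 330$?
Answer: $\sqrt{462306} \approx 679.93$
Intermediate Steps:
$\sqrt{461976 + N{\left(\left(-3\right) \left(-23\right) \right)}} = \sqrt{461976 + 330} = \sqrt{462306}$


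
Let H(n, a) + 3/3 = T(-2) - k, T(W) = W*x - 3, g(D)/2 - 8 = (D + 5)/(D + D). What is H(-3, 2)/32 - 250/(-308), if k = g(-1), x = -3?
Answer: 615/1232 ≈ 0.49919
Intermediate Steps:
g(D) = 16 + (5 + D)/D (g(D) = 16 + 2*((D + 5)/(D + D)) = 16 + 2*((5 + D)/((2*D))) = 16 + 2*((5 + D)*(1/(2*D))) = 16 + 2*((5 + D)/(2*D)) = 16 + (5 + D)/D)
T(W) = -3 - 3*W (T(W) = W*(-3) - 3 = -3*W - 3 = -3 - 3*W)
k = 12 (k = 17 + 5/(-1) = 17 + 5*(-1) = 17 - 5 = 12)
H(n, a) = -10 (H(n, a) = -1 + ((-3 - 3*(-2)) - 1*12) = -1 + ((-3 + 6) - 12) = -1 + (3 - 12) = -1 - 9 = -10)
H(-3, 2)/32 - 250/(-308) = -10/32 - 250/(-308) = -10*1/32 - 250*(-1/308) = -5/16 + 125/154 = 615/1232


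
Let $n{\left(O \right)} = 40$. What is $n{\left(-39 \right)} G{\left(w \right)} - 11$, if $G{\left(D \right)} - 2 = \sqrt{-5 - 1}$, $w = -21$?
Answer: $69 + 40 i \sqrt{6} \approx 69.0 + 97.98 i$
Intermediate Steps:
$G{\left(D \right)} = 2 + i \sqrt{6}$ ($G{\left(D \right)} = 2 + \sqrt{-5 - 1} = 2 + \sqrt{-6} = 2 + i \sqrt{6}$)
$n{\left(-39 \right)} G{\left(w \right)} - 11 = 40 \left(2 + i \sqrt{6}\right) - 11 = \left(80 + 40 i \sqrt{6}\right) - 11 = 69 + 40 i \sqrt{6}$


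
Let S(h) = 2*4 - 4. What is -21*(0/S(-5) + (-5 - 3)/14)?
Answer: 12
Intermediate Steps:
S(h) = 4 (S(h) = 8 - 4 = 4)
-21*(0/S(-5) + (-5 - 3)/14) = -21*(0/4 + (-5 - 3)/14) = -21*(0*(¼) - 8*1/14) = -21*(0 - 4/7) = -21*(-4/7) = 12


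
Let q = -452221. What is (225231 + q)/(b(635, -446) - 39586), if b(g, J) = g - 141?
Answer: 113495/19546 ≈ 5.8066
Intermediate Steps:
b(g, J) = -141 + g
(225231 + q)/(b(635, -446) - 39586) = (225231 - 452221)/((-141 + 635) - 39586) = -226990/(494 - 39586) = -226990/(-39092) = -226990*(-1/39092) = 113495/19546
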